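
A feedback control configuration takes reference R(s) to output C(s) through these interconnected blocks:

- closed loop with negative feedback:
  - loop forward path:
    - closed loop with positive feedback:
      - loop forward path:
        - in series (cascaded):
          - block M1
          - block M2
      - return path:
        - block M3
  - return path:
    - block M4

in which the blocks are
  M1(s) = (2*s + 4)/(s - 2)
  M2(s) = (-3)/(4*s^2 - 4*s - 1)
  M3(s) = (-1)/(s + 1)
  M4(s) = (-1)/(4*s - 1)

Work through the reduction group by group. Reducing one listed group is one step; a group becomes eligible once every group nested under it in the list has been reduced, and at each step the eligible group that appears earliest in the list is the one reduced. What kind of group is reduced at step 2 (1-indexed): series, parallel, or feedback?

Answer: feedback

Working:
1. multiply M1, M2 (series)
2. close the feedback loop around (M1*M2), M3
3. reduce the feedback loop with forward [(M1*M2)/(1-(M1*M2)*M3)] and return M4
So the answer for step 2 is feedback.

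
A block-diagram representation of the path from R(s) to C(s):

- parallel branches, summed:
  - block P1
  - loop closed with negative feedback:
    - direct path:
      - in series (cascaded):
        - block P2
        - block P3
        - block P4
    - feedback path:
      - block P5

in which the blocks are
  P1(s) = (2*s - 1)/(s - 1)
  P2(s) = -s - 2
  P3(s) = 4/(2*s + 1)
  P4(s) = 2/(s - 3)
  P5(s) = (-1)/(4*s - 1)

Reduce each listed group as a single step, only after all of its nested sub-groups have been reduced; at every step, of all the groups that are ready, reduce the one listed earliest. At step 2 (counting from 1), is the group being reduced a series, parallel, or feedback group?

Answer: feedback

Working:
[1] reduce the series chain P2, P3, P4
[2] close the feedback loop around (P2*P3*P4), P5
[3] parallel reduction of P1, [(P2*P3*P4)/(1+(P2*P3*P4)*P5)]
At step 2 the group reduced is feedback.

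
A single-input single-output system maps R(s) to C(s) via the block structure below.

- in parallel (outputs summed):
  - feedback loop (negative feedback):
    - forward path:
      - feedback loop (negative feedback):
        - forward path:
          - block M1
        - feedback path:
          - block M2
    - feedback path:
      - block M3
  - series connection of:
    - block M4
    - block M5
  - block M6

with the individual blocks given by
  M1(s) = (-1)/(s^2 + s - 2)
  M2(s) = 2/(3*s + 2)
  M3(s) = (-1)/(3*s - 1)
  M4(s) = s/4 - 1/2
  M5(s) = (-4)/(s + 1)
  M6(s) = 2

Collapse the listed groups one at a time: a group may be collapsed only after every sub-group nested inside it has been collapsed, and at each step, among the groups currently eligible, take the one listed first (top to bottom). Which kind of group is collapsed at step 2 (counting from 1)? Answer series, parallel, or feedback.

Step 1. close the feedback loop around M1, M2
Step 2. apply the feedback formula to [M1/(1+M1*M2)], M3
Step 3. reduce the series chain M4, M5
Step 4. combine [[M1/(1+M1*M2)]/(1+[M1/(1+M1*M2)]*M3)], (M4*M5), M6 in parallel
At step 2 the group reduced is feedback.

Therefore the answer is feedback.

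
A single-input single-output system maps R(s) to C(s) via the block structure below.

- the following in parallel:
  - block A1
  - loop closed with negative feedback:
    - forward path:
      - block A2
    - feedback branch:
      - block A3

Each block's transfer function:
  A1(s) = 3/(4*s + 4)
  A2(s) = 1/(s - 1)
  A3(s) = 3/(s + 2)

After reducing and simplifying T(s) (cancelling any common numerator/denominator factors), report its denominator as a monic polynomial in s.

The answer is s^3 + 2*s^2 + 2*s + 1.

Reasoning:
[1] feedback reduction of A2, A3 = (s + 2)/(s^2 + s + 1)
[2] reduce the parallel group A1, [A2/(1+A2*A3)] = (7*s^2 + 15*s + 11)/(4*s^3 + 8*s^2 + 8*s + 4)
The result of step 2 is T(s) in lowest terms. Its denominator has leading coefficient 4; dividing the denominator through by 4 makes it monic.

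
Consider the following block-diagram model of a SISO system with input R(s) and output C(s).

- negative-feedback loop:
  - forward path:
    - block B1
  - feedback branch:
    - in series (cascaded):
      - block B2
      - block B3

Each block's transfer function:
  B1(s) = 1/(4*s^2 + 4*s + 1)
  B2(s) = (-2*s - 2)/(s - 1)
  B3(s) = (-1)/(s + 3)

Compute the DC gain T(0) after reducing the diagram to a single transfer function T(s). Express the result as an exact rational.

First reduce the diagram to T(s).

Step 1: multiply B2, B3 (series) gives (2*s + 2)/(s^2 + 2*s - 3)
Step 2: close the feedback loop around B1, (B2*B3) gives (s^2 + 2*s - 3)/(4*s^4 + 12*s^3 - 3*s^2 - 8*s - 1)
That last expression is T(s); at s = 0 only the constant terms survive, so T(0) = -3/(-1) = 3.

Answer: 3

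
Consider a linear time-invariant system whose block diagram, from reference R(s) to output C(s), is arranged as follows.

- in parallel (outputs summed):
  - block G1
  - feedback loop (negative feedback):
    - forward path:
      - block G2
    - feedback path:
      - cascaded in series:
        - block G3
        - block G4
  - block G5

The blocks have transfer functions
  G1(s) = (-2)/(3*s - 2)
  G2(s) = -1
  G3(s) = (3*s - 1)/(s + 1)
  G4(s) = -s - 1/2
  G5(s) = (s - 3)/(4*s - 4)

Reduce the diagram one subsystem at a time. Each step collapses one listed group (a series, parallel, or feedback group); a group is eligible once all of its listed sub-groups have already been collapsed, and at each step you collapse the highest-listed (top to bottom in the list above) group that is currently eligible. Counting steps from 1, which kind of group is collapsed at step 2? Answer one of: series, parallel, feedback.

Step 1. combine G3, G4 in series
Step 2. feedback reduction of G2, (G3*G4)
Step 3. sum the parallel branches G1, [G2/(1+G2*(G3*G4))], G5
So the answer for step 2 is feedback.

Answer: feedback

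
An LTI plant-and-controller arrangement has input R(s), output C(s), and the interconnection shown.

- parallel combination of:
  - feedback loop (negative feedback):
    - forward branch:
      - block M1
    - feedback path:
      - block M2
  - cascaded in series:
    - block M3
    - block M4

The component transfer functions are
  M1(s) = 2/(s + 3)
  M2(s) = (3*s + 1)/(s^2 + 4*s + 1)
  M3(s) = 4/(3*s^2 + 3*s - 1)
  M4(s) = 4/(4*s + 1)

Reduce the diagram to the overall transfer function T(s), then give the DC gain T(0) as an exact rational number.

Step 1. close the feedback loop around M1, M2; result (2*s^2 + 8*s + 2)/(s^3 + 7*s^2 + 19*s + 5)
Step 2. reduce the series chain M3, M4; result 16/(12*s^3 + 15*s^2 - s - 1)
Step 3. sum the parallel branches [M1/(1+M1*M2)], (M3*M4); result (24*s^5 + 126*s^4 + 158*s^3 + 132*s^2 + 294*s + 78)/(12*s^6 + 99*s^5 + 332*s^4 + 337*s^3 + 49*s^2 - 24*s - 5)
DC gain: substitute s = 0 into T(s) from step 3: T(0) = 78/(-5) = -78/5.

Answer: -78/5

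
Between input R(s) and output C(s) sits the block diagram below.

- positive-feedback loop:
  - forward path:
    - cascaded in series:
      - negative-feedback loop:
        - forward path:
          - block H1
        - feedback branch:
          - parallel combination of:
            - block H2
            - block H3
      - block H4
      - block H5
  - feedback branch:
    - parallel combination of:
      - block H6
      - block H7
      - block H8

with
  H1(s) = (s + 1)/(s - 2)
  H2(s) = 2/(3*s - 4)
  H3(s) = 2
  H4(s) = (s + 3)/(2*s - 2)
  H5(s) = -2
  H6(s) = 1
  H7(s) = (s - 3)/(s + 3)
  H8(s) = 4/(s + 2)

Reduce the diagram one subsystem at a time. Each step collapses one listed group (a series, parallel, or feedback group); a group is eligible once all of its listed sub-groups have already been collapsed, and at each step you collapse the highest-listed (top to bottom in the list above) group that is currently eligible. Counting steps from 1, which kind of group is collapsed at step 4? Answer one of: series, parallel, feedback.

Answer: parallel

Working:
(1) sum the parallel branches H2, H3
(2) collapse the loop (H1 forward, (H2+H3) return)
(3) multiply [H1/(1+H1*(H2+H3))], H4, H5 (series)
(4) add H6, H7, H8 (parallel)
(5) apply the feedback formula to ([H1/(1+H1*(H2+H3))]*H4*H5), (H6+H7+H8)
Step 4: parallel.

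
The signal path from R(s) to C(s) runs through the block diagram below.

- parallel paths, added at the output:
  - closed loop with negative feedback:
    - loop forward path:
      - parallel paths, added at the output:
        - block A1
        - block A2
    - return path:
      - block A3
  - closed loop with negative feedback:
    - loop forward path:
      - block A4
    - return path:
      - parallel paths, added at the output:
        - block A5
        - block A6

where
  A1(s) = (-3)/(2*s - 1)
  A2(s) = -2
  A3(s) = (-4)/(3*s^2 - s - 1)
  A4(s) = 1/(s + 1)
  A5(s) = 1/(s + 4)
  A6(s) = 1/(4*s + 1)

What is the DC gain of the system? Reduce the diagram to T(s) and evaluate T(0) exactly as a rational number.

Reducing step by step:

1. sum the parallel branches A1, A2 gives (-4*s - 1)/(2*s - 1)
2. feedback reduction of (A1+A2), A3 gives (-12*s^3 + s^2 + 5*s + 1)/(6*s^3 - 5*s^2 + 15*s + 5)
3. combine A5, A6 in parallel gives (5*s + 5)/(4*s^2 + 17*s + 4)
4. apply the feedback formula to A4, (A5+A6) gives (4*s^2 + 17*s + 4)/(4*s^3 + 21*s^2 + 26*s + 9)
5. sum the parallel branches [(A1+A2)/(1+(A1+A2)*A3)], [A4/(1+A4*(A5+A6))] gives (-48*s^6 - 224*s^5 - 189*s^4 + 26*s^3 + 415*s^2 + 216*s + 29)/(24*s^6 + 106*s^5 + 111*s^4 + 259*s^3 + 450*s^2 + 265*s + 45)
Step 5 gives the overall T(s). Then T(0) = 29/45.

Answer: 29/45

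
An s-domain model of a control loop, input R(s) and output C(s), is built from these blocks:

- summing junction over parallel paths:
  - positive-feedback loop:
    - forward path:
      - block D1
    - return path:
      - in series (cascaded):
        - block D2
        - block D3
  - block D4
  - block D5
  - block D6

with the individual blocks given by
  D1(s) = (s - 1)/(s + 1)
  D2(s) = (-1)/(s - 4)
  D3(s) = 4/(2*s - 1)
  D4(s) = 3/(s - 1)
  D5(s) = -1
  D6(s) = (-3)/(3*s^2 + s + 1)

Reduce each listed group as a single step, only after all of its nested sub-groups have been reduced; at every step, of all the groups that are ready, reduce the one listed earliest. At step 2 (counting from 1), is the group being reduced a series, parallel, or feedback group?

Answer: feedback

Working:
Step 1: reduce the series chain D2, D3
Step 2: apply the feedback formula to D1, (D2*D3)
Step 3: add [D1/(1-D1*(D2*D3))], D4, D5, D6 (parallel)
Step 2: feedback.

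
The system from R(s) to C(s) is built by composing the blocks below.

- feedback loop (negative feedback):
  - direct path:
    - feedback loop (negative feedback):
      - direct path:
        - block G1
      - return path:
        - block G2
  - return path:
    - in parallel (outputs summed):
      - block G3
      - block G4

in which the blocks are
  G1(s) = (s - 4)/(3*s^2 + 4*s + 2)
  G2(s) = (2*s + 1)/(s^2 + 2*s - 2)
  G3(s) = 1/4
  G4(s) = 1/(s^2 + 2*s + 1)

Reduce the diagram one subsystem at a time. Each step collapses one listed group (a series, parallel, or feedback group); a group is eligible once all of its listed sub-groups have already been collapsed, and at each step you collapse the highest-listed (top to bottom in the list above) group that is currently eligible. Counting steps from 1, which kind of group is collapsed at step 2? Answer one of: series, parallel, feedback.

Answer: parallel

Working:
Step 1 - collapse the loop (G1 forward, G2 return)
Step 2 - add G3, G4 (parallel)
Step 3 - collapse the loop ([G1/(1+G1*G2)] forward, (G3+G4) return)
Step 2: parallel.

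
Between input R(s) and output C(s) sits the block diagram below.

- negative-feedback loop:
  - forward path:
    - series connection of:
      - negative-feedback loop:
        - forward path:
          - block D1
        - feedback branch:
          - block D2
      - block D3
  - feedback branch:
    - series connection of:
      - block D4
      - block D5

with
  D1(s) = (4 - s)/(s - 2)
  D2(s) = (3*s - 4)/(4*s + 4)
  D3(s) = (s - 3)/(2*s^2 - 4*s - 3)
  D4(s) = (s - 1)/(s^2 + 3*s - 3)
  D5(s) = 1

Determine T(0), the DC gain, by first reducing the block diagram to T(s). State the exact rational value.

The answer is -6/7.

Reasoning:
[1] feedback reduction of D1, D2 = (-4*s^2 + 12*s + 16)/(s^2 + 12*s - 24)
[2] reduce the series chain [D1/(1+D1*D2)], D3 = (-4*s^3 + 24*s^2 - 20*s - 48)/(2*s^4 + 20*s^3 - 99*s^2 + 60*s + 72)
[3] series reduction of D4, D5 = (s - 1)/(s^2 + 3*s - 3)
[4] collapse the loop (([D1/(1+D1*D2)]*D3) forward, (D4*D5) return) = (-4*s^5 + 12*s^4 + 64*s^3 - 180*s^2 - 84*s + 144)/(2*s^6 + 26*s^5 - 49*s^4 - 269*s^3 + 505*s^2 + 8*s - 168)
The step-4 result is T(s). Setting s = 0: T(0) = 144/(-168) = -6/7.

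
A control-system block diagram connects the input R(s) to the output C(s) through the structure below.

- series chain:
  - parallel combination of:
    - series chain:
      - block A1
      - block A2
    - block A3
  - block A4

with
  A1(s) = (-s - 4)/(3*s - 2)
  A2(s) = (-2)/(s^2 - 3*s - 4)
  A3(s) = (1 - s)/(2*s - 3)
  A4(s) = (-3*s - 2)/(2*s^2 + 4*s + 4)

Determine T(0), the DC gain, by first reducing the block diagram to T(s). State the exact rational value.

Step 1 - combine A1, A2 in series = (2*s + 8)/(3*s^3 - 11*s^2 - 6*s + 8)
Step 2 - add (A1*A2), A3 (parallel) = (-3*s^4 + 14*s^3 - s^2 - 4*s - 16)/(6*s^4 - 31*s^3 + 21*s^2 + 34*s - 24)
Step 3 - combine ((A1*A2)+A3), A4 in series = (9*s^5 - 36*s^4 - 25*s^3 + 14*s^2 + 56*s + 32)/(12*s^6 - 38*s^5 - 58*s^4 + 28*s^3 + 172*s^2 + 40*s - 96)
That last expression is T(s); at s = 0 only the constant terms survive, so T(0) = 32/(-96) = -1/3.

Therefore the answer is -1/3.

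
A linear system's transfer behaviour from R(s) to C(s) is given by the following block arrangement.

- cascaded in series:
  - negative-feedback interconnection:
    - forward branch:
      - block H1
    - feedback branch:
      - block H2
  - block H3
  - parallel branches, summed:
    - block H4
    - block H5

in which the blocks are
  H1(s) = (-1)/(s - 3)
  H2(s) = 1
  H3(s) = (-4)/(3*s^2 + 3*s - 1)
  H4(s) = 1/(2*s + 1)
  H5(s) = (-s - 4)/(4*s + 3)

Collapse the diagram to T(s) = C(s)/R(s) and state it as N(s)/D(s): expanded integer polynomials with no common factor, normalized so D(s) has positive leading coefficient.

Reducing step by step:

Step 1. apply the feedback formula to H1, H2 gives (-1)/(s - 4)
Step 2. reduce the parallel group H4, H5 gives (-2*s^2 - 5*s - 1)/(8*s^2 + 10*s + 3)
Step 3. combine [H1/(1+H1*H2)], H3, (H4+H5) in series, which is the overall transfer function T(s) = C(s)/R(s) in lowest terms

Answer: (-8*s^2 - 20*s - 4)/(24*s^5 - 42*s^4 - 185*s^3 - 125*s^2 + s + 12)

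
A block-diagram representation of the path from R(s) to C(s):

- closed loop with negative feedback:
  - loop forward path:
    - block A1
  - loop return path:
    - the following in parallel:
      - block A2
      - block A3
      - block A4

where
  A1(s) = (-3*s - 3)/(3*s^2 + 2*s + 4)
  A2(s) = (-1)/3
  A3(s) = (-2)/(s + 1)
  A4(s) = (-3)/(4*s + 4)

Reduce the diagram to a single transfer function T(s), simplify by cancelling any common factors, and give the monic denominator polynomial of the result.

Step 1. add A2, A3, A4 (parallel); result (-4*s - 37)/(12*s + 12)
Step 2. apply the feedback formula to A1, (A2+A3+A4); result (-12*s - 12)/(12*s^2 + 12*s + 53)
The result of step 2 is T(s) in lowest terms. Its denominator has leading coefficient 12; dividing the denominator through by 12 makes it monic.

Final answer: s^2 + s + 53/12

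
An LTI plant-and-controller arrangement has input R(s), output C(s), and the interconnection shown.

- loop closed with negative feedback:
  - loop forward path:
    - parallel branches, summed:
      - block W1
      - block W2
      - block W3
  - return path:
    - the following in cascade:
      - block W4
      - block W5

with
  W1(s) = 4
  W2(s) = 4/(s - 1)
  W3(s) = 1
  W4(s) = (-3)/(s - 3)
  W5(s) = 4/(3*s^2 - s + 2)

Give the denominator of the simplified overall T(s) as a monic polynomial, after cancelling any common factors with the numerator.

Answer: s^4 - 13*s^3/3 + 5*s^2 - 71*s/3 + 6

Working:
Step 1: reduce the parallel group W1, W2, W3: (5*s - 1)/(s - 1)
Step 2: multiply W4, W5 (series): (-12)/(3*s^3 - 10*s^2 + 5*s - 6)
Step 3: apply the feedback formula to (W1+W2+W3), (W4*W5): (15*s^4 - 53*s^3 + 35*s^2 - 35*s + 6)/(3*s^4 - 13*s^3 + 15*s^2 - 71*s + 18)
That last expression is T(s), already simplified. Scaling its denominator by 1/3 (the reciprocal of the leading coefficient) yields the monic denominator.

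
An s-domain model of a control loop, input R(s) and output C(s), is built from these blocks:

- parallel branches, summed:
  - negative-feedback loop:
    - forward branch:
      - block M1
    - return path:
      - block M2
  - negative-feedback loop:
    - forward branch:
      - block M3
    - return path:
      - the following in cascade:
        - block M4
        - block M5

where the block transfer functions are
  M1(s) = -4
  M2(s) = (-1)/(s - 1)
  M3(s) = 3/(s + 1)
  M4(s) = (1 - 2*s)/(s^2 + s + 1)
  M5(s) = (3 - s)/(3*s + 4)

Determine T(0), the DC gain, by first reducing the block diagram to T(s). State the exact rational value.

Step 1. reduce the feedback loop with forward M1 and return M2: (4 - 4*s)/(s + 3)
Step 2. multiply M4, M5 (series): (2*s^2 - 7*s + 3)/(3*s^3 + 7*s^2 + 7*s + 4)
Step 3. feedback reduction of M3, (M4*M5): (9*s^3 + 21*s^2 + 21*s + 12)/(3*s^4 + 10*s^3 + 20*s^2 - 10*s + 13)
Step 4. reduce the parallel group [M1/(1+M1*M2)], [M3/(1+M3*(M4*M5))]: (-12*s^5 - 19*s^4 + 8*s^3 + 204*s^2 - 17*s + 88)/(3*s^5 + 19*s^4 + 50*s^3 + 50*s^2 - 17*s + 39)
DC gain: substitute s = 0 into T(s) from step 4: T(0) = 88/39.

Answer: 88/39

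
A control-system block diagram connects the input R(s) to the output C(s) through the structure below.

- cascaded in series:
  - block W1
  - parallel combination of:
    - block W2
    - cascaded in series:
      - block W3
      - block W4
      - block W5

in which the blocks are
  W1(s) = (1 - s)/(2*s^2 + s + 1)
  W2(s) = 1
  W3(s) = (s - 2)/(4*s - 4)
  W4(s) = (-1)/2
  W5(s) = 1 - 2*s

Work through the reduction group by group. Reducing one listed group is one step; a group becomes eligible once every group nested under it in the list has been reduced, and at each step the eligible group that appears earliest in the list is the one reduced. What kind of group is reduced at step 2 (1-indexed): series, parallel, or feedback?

Step 1 - multiply W3, W4, W5 (series)
Step 2 - combine W2, (W3*W4*W5) in parallel
Step 3 - series reduction of W1, (W2+(W3*W4*W5))
The group at step 2 is a parallel group.

Therefore the answer is parallel.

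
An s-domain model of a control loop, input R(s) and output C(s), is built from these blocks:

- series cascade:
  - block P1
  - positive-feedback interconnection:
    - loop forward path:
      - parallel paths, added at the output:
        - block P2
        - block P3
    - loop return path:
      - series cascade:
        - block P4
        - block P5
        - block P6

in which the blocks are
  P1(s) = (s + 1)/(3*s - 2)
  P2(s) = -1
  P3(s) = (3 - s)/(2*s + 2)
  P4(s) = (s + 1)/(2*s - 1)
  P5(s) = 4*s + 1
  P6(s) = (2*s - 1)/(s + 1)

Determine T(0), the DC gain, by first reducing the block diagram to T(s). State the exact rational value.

(1) reduce the parallel group P2, P3; result (1 - 3*s)/(2*s + 2)
(2) reduce the series chain P4, P5, P6; result 4*s + 1
(3) apply the feedback formula to (P2+P3), (P4*P5*P6); result (1 - 3*s)/(12*s^2 + s + 1)
(4) series reduction of P1, [(P2+P3)/(1-(P2+P3)*(P4*P5*P6))]; result (-3*s^2 - 2*s + 1)/(36*s^3 - 21*s^2 + s - 2)
Evaluating the step-4 result (the overall T(s)) at s = 0 gives T(0) = 1/(-2) = -1/2.

Final answer: -1/2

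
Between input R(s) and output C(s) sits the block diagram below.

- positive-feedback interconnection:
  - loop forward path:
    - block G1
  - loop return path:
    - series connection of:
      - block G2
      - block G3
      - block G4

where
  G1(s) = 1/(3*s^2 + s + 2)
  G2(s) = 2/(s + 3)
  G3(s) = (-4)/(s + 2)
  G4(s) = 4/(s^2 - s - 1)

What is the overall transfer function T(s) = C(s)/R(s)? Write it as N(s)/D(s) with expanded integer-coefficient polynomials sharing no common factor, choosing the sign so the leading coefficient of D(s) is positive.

First reduce the diagram to T(s).

(1) reduce the series chain G2, G3, G4 = (-32)/(s^4 + 4*s^3 - 11*s - 6)
(2) apply the feedback formula to G1, (G2*G3*G4): this yields T(s), and no further normalization is needed

Answer: (s^4 + 4*s^3 - 11*s - 6)/(3*s^6 + 13*s^5 + 6*s^4 - 25*s^3 - 29*s^2 - 28*s + 20)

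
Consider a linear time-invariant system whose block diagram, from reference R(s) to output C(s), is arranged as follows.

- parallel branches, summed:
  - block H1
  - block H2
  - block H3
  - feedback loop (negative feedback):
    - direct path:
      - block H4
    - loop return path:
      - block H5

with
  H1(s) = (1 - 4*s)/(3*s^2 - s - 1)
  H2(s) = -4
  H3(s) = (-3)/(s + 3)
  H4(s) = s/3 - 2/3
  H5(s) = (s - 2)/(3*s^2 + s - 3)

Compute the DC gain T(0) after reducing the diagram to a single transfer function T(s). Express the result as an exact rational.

First reduce the diagram to T(s).

Step 1: collapse the loop (H4 forward, H5 return); result (3*s^3 - 5*s^2 - 5*s + 6)/(10*s^2 - s - 5)
Step 2: combine H1, H2, H3, [H4/(1+H4*H5)] in parallel; result (9*s^6 - 111*s^5 - 505*s^4 + 174*s^3 + 480*s^2 - 67*s - 108)/(30*s^5 + 77*s^4 - 63*s^3 - 66*s^2 + 23*s + 15)
Evaluating the step-2 result (the overall T(s)) at s = 0 gives T(0) = -108/15 = -36/5.

Answer: -36/5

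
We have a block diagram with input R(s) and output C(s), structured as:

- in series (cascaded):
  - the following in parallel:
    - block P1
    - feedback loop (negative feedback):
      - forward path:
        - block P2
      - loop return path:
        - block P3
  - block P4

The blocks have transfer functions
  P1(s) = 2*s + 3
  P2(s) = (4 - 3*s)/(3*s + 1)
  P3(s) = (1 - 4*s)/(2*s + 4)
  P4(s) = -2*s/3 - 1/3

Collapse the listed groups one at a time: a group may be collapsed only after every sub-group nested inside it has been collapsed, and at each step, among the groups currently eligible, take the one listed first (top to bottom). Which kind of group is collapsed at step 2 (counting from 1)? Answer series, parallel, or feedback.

1. feedback reduction of P2, P3
2. add P1, [P2/(1+P2*P3)] (parallel)
3. multiply (P1+[P2/(1+P2*P3)]), P4 (series)
The group at step 2 is a parallel group.

Answer: parallel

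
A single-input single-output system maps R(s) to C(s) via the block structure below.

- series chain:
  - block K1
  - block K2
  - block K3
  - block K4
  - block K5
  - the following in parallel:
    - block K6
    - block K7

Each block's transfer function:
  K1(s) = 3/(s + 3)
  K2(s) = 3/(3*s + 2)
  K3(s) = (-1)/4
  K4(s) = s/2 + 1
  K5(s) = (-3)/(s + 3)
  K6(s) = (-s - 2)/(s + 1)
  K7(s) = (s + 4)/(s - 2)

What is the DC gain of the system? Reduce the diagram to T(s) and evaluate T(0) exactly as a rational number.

The answer is -3/2.

Reasoning:
Step 1: reduce the parallel group K6, K7 = (5*s + 8)/(s^2 - s - 2)
Step 2: multiply K1, K2, K3, K4, K5, (K6+K7) (series) = (135*s^2 + 486*s + 432)/(24*s^5 + 136*s^4 + 104*s^3 - 488*s^2 - 768*s - 288)
The step-2 result is T(s). Setting s = 0: T(0) = 432/(-288) = -3/2.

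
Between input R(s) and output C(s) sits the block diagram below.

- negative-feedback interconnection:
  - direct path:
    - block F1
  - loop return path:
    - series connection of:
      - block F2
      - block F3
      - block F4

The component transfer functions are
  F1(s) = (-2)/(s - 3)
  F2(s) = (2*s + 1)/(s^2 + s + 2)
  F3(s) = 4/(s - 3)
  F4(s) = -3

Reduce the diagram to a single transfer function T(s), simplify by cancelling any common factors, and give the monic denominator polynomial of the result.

Answer: s^4 - 5*s^3 + 5*s^2 + 45*s + 42

Working:
1. reduce the series chain F2, F3, F4: (-24*s - 12)/(s^3 - 2*s^2 - s - 6)
2. apply the feedback formula to F1, (F2*F3*F4): (-2*s^3 + 4*s^2 + 2*s + 12)/(s^4 - 5*s^3 + 5*s^2 + 45*s + 42)
The result of step 2 is T(s) in lowest terms. Its denominator already has leading coefficient 1, so it is monic as it stands.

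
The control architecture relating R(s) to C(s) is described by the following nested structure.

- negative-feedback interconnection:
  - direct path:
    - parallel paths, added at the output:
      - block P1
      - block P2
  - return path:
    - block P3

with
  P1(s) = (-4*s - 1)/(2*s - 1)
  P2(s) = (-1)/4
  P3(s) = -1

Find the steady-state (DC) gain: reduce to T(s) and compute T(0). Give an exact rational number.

(1) combine P1, P2 in parallel -> (-18*s - 3)/(8*s - 4)
(2) feedback reduction of (P1+P2), P3 -> (-18*s - 3)/(26*s - 1)
Step 2 gives the overall T(s). Then T(0) = -3/(-1) = 3.

Final answer: 3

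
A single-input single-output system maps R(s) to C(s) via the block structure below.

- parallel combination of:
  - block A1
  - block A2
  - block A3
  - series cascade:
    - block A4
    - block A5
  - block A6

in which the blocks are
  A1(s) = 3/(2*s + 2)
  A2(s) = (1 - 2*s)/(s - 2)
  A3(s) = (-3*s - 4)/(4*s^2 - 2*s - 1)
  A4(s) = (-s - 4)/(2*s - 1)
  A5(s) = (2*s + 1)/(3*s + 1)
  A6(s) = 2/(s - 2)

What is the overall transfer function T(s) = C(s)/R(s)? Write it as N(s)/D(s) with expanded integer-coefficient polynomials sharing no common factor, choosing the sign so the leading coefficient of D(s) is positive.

First reduce the diagram to T(s).

1. series reduction of A4, A5 = (-2*s^2 - 9*s - 4)/(6*s^2 - s - 1)
2. sum the parallel branches A1, A2, A3, (A4*A5), A6: this yields T(s), and no further normalization is needed

Answer: (-112*s^6 + 100*s^5 + 50*s^4 + 230*s^3 + 47*s^2 - 107*s - 32)/(48*s^6 - 80*s^5 - 80*s^4 + 86*s^3 + 28*s^2 - 14*s - 4)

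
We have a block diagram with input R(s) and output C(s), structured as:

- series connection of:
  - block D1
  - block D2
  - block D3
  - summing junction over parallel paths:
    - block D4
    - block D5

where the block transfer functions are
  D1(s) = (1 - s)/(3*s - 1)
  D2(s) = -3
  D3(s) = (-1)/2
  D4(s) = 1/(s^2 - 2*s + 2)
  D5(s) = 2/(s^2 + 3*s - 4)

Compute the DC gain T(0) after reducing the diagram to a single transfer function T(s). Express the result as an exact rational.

Step 1. sum the parallel branches D4, D5; result (3*s^2 - s)/(s^4 + s^3 - 8*s^2 + 14*s - 8)
Step 2. reduce the series chain D1, D2, D3, (D4+D5); result (-3*s)/(2*s^3 + 4*s^2 - 12*s + 16)
Evaluating the step-2 result (the overall T(s)) at s = 0 gives T(0) = 0/16 = 0.

Hence the answer: 0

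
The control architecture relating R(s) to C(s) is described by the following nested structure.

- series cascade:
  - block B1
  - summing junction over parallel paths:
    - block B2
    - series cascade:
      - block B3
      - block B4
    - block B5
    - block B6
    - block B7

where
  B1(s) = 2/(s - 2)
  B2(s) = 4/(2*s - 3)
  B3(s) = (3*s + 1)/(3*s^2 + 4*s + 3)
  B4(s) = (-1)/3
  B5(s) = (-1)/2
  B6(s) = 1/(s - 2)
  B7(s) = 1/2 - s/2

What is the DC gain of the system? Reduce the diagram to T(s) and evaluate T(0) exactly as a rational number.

Step 1 - multiply B3, B4 (series), giving (-3*s - 1)/(9*s^2 + 12*s + 9)
Step 2 - reduce the parallel group B2, (B3*B4), B5, B6, B7, giving (-18*s^5 + 39*s^4 + 108*s^3 - 25*s^2 - 232*s - 210)/(36*s^4 - 78*s^3 - 24*s^2 + 18*s + 108)
Step 3 - cascade B1, (B2+(B3*B4)+B5+B6+B7), giving (-18*s^5 + 39*s^4 + 108*s^3 - 25*s^2 - 232*s - 210)/(18*s^5 - 75*s^4 + 66*s^3 + 33*s^2 + 36*s - 108)
Step 3 gives the overall T(s). Then T(0) = -210/(-108) = 35/18.

Hence the answer: 35/18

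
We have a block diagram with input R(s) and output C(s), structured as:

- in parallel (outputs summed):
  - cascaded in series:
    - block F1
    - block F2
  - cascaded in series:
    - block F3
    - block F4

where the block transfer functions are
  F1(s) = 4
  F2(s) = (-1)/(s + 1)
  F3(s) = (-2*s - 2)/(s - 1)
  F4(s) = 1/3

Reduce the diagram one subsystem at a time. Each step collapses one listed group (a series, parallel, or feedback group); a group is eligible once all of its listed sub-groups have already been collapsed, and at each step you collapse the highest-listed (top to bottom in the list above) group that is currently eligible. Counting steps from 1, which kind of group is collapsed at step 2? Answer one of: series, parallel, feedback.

(1) series reduction of F1, F2
(2) cascade F3, F4
(3) add (F1*F2), (F3*F4) (parallel)
Step 2 collapses a series group.

Hence the answer: series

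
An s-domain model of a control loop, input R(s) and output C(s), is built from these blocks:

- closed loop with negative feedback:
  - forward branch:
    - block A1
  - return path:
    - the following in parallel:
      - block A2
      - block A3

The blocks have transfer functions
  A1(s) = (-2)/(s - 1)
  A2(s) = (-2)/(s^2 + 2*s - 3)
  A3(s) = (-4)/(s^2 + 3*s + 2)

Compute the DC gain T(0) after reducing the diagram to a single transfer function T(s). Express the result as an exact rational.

Step 1 - add A2, A3 (parallel); result (-6*s^2 - 14*s + 8)/(s^4 + 5*s^3 + 5*s^2 - 5*s - 6)
Step 2 - collapse the loop (A1 forward, (A2+A3) return); result (-2*s^4 - 10*s^3 - 10*s^2 + 10*s + 12)/(s^5 + 4*s^4 + 2*s^2 + 27*s - 10)
Step 2 gives the overall T(s). Then T(0) = 12/(-10) = -6/5.

Answer: -6/5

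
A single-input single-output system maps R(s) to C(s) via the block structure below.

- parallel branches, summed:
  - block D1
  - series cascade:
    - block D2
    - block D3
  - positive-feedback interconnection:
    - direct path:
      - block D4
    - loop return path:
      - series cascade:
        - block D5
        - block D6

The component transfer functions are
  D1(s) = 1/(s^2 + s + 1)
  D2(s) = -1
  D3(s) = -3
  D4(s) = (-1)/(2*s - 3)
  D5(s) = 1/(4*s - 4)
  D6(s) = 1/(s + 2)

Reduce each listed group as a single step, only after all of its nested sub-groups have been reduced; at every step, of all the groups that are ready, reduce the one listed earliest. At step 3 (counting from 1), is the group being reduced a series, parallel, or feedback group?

Reducing step by step:

Step 1 - combine D2, D3 in series
Step 2 - cascade D5, D6
Step 3 - reduce the feedback loop with forward D4 and return (D5*D6)
Step 4 - combine D1, (D2*D3), [D4/(1-D4*(D5*D6))] in parallel
Step 3: feedback.

Answer: feedback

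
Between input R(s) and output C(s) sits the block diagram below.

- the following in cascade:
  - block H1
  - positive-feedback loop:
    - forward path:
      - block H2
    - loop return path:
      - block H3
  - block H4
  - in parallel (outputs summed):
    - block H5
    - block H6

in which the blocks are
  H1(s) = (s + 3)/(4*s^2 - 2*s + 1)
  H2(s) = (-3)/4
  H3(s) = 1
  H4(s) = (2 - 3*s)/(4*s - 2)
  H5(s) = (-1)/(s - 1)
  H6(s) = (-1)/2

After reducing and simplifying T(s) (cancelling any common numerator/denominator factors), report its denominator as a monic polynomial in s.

Step 1: apply the feedback formula to H2, H3 gives (-3)/7
Step 2: sum the parallel branches H5, H6 gives (-s - 1)/(2*s - 2)
Step 3: cascade H1, [H2/(1-H2*H3)], H4, (H5+H6) gives (-9*s^3 - 30*s^2 - 3*s + 18)/(224*s^4 - 448*s^3 + 336*s^2 - 140*s + 28)
T(s) is the step-3 result (common factors already cancelled). Leading coefficient of the denominator: 224. Divide through by 224 for the monic polynomial.

Hence the answer: s^4 - 2*s^3 + 3*s^2/2 - 5*s/8 + 1/8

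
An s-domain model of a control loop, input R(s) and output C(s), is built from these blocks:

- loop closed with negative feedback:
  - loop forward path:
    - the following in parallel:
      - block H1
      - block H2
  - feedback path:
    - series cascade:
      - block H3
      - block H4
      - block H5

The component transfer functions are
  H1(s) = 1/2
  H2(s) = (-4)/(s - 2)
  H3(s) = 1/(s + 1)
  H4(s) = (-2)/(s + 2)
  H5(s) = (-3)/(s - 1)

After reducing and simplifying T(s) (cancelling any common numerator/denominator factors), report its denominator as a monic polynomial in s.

First reduce the diagram to T(s).

Step 1 - reduce the parallel group H1, H2: (s - 10)/(2*s - 4)
Step 2 - reduce the series chain H3, H4, H5: 6/(s^3 + 2*s^2 - s - 2)
Step 3 - collapse the loop ((H1+H2) forward, (H3*H4*H5) return): (s^4 - 8*s^3 - 21*s^2 + 8*s + 20)/(2*s^4 - 10*s^2 + 6*s - 52)
Step 3 gives the fully reduced T(s), with no common factor left to cancel. The denominator's leading coefficient is 2, so divide each of its coefficients by 2 to get the monic form.

Answer: s^4 - 5*s^2 + 3*s - 26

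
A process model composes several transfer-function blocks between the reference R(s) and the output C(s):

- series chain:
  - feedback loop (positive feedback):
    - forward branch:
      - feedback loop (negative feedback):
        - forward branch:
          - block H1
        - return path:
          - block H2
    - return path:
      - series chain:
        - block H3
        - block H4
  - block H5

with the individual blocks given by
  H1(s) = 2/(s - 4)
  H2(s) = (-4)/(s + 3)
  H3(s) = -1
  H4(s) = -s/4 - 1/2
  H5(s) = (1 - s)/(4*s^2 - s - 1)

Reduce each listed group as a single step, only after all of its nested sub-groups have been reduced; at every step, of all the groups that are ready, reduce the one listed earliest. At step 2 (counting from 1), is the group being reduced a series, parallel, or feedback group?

1. feedback reduction of H1, H2
2. combine H3, H4 in series
3. apply the feedback formula to [H1/(1+H1*H2)], (H3*H4)
4. series reduction of [[H1/(1+H1*H2)]/(1-[H1/(1+H1*H2)]*(H3*H4))], H5
Step 2: series.

Hence the answer: series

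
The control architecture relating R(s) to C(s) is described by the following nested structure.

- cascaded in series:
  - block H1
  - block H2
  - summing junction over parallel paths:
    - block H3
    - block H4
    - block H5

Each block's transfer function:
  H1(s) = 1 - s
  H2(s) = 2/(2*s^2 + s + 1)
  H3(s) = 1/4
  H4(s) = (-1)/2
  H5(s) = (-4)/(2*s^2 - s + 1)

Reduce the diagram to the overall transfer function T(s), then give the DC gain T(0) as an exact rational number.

Reducing step by step:

Step 1 - add H3, H4, H5 (parallel) -> (-2*s^2 + s - 17)/(8*s^2 - 4*s + 4)
Step 2 - reduce the series chain H1, H2, (H3+H4+H5) -> (2*s^3 - 3*s^2 + 18*s - 17)/(8*s^4 + 6*s^2 + 2)
DC gain: substitute s = 0 into T(s) from step 2: T(0) = -17/2.

Answer: -17/2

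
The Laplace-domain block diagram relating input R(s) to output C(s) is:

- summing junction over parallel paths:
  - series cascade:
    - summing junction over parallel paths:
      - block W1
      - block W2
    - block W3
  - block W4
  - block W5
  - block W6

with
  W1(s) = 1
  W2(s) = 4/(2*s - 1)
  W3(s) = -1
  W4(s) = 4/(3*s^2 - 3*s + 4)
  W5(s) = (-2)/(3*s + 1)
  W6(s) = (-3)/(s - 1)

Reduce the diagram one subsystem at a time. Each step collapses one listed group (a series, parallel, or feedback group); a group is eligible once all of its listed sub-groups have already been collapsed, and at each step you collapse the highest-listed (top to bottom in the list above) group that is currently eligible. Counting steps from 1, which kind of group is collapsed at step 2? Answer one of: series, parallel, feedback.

Answer: series

Working:
1. combine W1, W2 in parallel
2. series reduction of (W1+W2), W3
3. add ((W1+W2)*W3), W4, W5, W6 (parallel)
Step 2 collapses a series group.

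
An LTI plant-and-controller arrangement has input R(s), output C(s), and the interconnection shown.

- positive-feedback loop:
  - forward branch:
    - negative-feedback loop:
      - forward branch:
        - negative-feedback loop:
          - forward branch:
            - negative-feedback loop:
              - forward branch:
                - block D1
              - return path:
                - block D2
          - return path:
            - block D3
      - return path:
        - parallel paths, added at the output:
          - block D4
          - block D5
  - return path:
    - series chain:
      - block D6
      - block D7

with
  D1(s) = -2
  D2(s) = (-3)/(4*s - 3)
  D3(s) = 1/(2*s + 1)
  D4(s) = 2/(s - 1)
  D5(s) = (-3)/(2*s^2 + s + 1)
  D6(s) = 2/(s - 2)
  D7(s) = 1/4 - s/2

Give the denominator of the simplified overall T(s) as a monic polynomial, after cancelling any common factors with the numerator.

Reducing step by step:

[1] feedback reduction of D1, D2, giving (6 - 8*s)/(4*s + 3)
[2] apply the feedback formula to [D1/(1+D1*D2)], D3, giving (-16*s^2 + 4*s + 6)/(8*s^2 + 2*s + 9)
[3] combine D4, D5 in parallel, giving (4*s^2 - s + 5)/(2*s^3 - s^2 - 1)
[4] feedback reduction of [[D1/(1+D1*D2)]/(1+[D1/(1+D1*D2)]*D3)], (D4+D5), giving (-32*s^5 + 24*s^4 + 8*s^3 + 10*s^2 - 4*s - 6)/(16*s^5 - 68*s^4 + 48*s^3 - 77*s^2 + 12*s + 21)
[5] reduce the series chain D6, D7, giving (1 - 2*s)/(2*s - 4)
[6] feedback reduction of [[[D1/(1+D1*D2)]/(1+[D1/(1+D1*D2)]*D3)]/(1+[[D1/(1+D1*D2)]/(1+[D1/(1+D1*D2)]*D3)]*(D4+D5))], (D6*D7), giving (32*s^6 - 88*s^5 + 40*s^4 + 6*s^3 + 24*s^2 - 2*s - 12)/(16*s^6 + 60*s^5 - 180*s^4 + 167*s^3 - 157*s^2 + 7*s + 39)
Step 6 gives the fully reduced T(s), with no common factor left to cancel. The denominator's leading coefficient is 16, so divide each of its coefficients by 16 to get the monic form.

Answer: s^6 + 15*s^5/4 - 45*s^4/4 + 167*s^3/16 - 157*s^2/16 + 7*s/16 + 39/16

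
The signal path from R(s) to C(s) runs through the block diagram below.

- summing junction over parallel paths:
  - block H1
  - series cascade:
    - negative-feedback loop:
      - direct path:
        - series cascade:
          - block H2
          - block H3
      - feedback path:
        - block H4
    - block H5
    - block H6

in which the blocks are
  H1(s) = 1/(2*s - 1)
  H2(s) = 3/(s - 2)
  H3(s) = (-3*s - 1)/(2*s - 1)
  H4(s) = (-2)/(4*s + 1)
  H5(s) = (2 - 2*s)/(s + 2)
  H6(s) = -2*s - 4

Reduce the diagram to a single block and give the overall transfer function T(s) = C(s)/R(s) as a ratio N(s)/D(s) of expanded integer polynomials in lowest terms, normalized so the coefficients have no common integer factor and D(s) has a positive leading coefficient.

Answer: (-288*s^4 + 272*s^3 + 66*s^2 - 27*s - 4)/(16*s^4 - 44*s^3 + 60*s^2 - 5*s - 8)

Working:
Step 1: multiply H2, H3 (series) -> (-9*s - 3)/(2*s^2 - 5*s + 2)
Step 2: apply the feedback formula to (H2*H3), H4 -> (-36*s^2 - 21*s - 3)/(8*s^3 - 18*s^2 + 21*s + 8)
Step 3: reduce the series chain [(H2*H3)/(1+(H2*H3)*H4)], H5, H6 -> (-144*s^3 + 60*s^2 + 72*s + 12)/(8*s^3 - 18*s^2 + 21*s + 8)
Step 4: combine H1, ([(H2*H3)/(1+(H2*H3)*H4)]*H5*H6) in parallel, giving the overall T(s)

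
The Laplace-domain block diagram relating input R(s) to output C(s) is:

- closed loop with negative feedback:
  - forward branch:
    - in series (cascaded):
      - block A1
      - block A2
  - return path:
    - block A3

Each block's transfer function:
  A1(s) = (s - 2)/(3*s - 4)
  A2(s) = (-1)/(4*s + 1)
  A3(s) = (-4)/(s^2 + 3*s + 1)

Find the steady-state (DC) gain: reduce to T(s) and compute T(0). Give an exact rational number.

First reduce the diagram to T(s).

[1] series reduction of A1, A2: (2 - s)/(12*s^2 - 13*s - 4)
[2] close the feedback loop around (A1*A2), A3: (-s^3 - s^2 + 5*s + 2)/(12*s^4 + 23*s^3 - 31*s^2 - 21*s - 12)
DC gain: substitute s = 0 into T(s) from step 2: T(0) = 2/(-12) = -1/6.

Answer: -1/6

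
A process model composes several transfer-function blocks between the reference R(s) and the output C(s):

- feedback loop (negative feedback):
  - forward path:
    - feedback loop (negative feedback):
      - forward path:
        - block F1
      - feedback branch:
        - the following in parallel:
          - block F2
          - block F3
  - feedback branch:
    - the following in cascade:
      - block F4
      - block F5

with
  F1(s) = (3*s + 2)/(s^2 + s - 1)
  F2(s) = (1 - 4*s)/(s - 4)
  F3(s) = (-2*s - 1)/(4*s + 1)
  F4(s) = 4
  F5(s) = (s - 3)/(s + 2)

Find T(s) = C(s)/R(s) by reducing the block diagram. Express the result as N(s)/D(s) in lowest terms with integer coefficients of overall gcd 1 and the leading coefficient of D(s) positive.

Step 1. add F2, F3 (parallel), giving (-18*s^2 + 7*s + 5)/(4*s^2 - 15*s - 4)
Step 2. apply the feedback formula to F1, (F2+F3), giving (12*s^3 - 37*s^2 - 42*s - 8)/(4*s^4 - 65*s^3 - 38*s^2 + 40*s + 14)
Step 3. multiply F4, F5 (series), giving (4*s - 12)/(s + 2)
Step 4. reduce the feedback loop with forward [F1/(1+F1*(F2+F3))] and return (F4*F5), which is the overall transfer function T(s) = C(s)/R(s) in lowest terms

Final answer: (12*s^4 - 13*s^3 - 116*s^2 - 92*s - 16)/(4*s^5 - 9*s^4 - 460*s^3 + 240*s^2 + 566*s + 124)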